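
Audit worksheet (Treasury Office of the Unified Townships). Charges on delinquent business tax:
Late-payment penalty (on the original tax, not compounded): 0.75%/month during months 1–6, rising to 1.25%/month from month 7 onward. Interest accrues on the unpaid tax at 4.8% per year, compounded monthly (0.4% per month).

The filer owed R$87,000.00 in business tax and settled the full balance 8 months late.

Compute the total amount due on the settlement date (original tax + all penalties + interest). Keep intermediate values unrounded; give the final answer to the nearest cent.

Penalty, months 1–6: 6 × 0.75% × R$87,000.00 = R$3,915.00
Penalty, months 7–8: 2 × 1.25% × R$87,000.00 = R$2,175.00
Interest: R$87,000.00 × ((1 + 0.004)^8 − 1) = R$87,000.00 × 0.0324516… = R$2,823.2894…
Total = R$87,000.00 + R$6,090.0000 + R$2,823.2894… = R$95,913.29

R$95,913.29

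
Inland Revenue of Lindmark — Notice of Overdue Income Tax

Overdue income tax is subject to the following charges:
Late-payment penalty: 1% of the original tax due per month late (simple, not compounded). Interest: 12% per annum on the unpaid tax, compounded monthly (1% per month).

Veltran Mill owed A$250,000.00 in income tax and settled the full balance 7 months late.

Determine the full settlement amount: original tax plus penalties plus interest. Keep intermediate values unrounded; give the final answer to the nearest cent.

A$285,533.84

Late-payment penalty: 7 × 1% × A$250,000.00 = A$17,500.00
Interest: A$250,000.00 × ((1 + 0.01)^7 − 1) = A$250,000.00 × 0.0721354… = A$18,033.8380…
Total = A$250,000.00 + A$17,500.0000 + A$18,033.8380… = A$285,533.84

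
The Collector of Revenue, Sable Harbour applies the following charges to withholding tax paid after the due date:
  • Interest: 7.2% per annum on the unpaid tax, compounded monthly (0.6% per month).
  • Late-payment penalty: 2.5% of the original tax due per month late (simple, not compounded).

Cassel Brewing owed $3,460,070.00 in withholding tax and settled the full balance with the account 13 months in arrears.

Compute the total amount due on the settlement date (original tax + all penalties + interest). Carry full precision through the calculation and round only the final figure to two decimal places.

$4,864,411.08

Late-payment penalty = 2.5% × $3,460,070.00 × 13 mo = $1,124,522.75
Interest: $3,460,070.00 × ((1 + 0.006)^13 − 1) = $3,460,070.00 × 0.0808707… = $279,818.3270…
Total = $3,460,070.00 + $1,124,522.7500 + $279,818.3270… = $4,864,411.08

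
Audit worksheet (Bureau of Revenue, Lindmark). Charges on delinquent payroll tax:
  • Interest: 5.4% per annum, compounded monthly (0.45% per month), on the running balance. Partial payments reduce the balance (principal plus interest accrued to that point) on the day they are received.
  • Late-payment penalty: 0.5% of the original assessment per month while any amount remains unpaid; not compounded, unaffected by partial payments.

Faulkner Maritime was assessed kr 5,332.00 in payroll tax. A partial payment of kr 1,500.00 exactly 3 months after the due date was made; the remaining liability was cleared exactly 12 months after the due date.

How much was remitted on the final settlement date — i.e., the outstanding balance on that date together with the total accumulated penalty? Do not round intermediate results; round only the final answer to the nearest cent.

Balance at month 3: kr 5,332.0000 × (1 + 0.0045)^3 = kr 5,404.3064…
After kr 1,500.00 payment: kr 5,404.3064… − kr 1,500.00 = kr 3,904.3064…
Balance at month 12: kr 3,904.3064… × (1 + 0.0045)^9 = kr 4,065.3071…
Penalty: 12 × 0.5% × kr 5,332.00 = kr 319.92
Final settlement = outstanding balance + penalty = kr 4,065.3071… + kr 319.92 = kr 4,385.23

kr 4,385.23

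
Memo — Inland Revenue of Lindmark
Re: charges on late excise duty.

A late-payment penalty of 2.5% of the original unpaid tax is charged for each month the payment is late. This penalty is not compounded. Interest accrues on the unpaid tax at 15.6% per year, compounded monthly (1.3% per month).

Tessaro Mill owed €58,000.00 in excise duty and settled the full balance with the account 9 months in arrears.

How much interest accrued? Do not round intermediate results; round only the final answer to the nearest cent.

Interest: €58,000.00 × ((1 + 0.013)^9 − 1) = €58,000.00 × 0.1232722… = €7,149.7872…

€7,149.79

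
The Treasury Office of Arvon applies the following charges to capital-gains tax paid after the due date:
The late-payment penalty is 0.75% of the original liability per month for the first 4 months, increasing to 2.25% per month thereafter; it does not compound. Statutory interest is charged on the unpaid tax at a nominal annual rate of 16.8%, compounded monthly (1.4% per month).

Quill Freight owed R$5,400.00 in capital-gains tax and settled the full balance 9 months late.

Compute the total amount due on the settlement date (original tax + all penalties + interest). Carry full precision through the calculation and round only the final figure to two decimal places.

Penalty, months 1–4: 4 × 0.75% × R$5,400.00 = R$162.00
Penalty, months 5–9: 5 × 2.25% × R$5,400.00 = R$607.50
Interest: R$5,400.00 × ((1 + 0.014)^9 − 1) = R$5,400.00 × 0.1332914… = R$719.7736…
Total = R$5,400.00 + R$769.5000 + R$719.7736… = R$6,889.27

R$6,889.27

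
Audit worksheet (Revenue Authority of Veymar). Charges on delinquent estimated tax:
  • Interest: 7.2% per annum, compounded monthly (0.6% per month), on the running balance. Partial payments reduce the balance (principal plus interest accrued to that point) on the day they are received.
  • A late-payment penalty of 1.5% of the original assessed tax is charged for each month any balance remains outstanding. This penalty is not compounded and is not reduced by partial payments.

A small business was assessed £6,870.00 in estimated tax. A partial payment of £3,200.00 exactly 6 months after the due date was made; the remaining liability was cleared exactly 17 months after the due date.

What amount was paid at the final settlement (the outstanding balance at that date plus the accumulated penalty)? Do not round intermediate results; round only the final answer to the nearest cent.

Balance at month 6: £6,870.0000 × (1 + 0.006)^6 = £7,121.0596…
After £3,200.00 payment: £7,121.0596… − £3,200.00 = £3,921.0596…
Balance at month 17: £3,921.0596… × (1 + 0.006)^11 = £4,187.7547…
Penalty: 17 × 1.5% × £6,870.00 = £1,751.85
Final settlement = outstanding balance + penalty = £4,187.7547… + £1,751.85 = £5,939.60

£5,939.60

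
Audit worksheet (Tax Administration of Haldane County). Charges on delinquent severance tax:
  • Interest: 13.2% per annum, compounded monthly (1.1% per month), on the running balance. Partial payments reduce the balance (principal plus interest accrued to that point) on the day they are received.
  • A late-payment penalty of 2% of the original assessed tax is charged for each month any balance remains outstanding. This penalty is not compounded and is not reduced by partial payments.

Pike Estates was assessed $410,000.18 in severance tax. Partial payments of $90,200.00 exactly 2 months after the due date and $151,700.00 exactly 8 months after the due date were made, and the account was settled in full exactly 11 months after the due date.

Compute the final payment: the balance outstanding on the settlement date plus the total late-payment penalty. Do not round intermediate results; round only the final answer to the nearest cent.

$296,336.51

Balance at month 2: $410,000.1800 × (1 + 0.011)^2 = $419,069.7940…
After $90,200.00 payment: $419,069.7940… − $90,200.00 = $328,869.7940…
Balance at month 8: $328,869.7940… × (1 + 0.011)^6 = $351,180.9261…
After $151,700.00 payment: $351,180.9261… − $151,700.00 = $199,480.9261…
Balance at month 11: $199,480.9261… × (1 + 0.011)^3 = $206,136.4738…
Penalty: 11 × 2% × $410,000.18 = $90,200.04…
Final settlement = outstanding balance + penalty = $206,136.4738… + $90,200.04… = $296,336.51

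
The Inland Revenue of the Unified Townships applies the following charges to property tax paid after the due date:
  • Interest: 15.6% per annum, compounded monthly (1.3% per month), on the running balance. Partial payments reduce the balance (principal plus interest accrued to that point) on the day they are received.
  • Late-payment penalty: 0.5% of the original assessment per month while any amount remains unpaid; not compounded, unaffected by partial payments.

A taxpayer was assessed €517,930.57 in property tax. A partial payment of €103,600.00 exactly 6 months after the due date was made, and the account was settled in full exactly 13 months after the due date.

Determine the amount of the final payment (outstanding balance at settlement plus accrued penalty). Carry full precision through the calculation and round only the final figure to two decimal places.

Balance at month 6: €517,930.5700 × (1 + 0.013)^6 = €559,665.0894…
After €103,600.00 payment: €559,665.0894… − €103,600.00 = €456,065.0894…
Balance at month 13: €456,065.0894… × (1 + 0.013)^7 = €499,221.1161…
Penalty: 13 × 0.5% × €517,930.57 = €33,665.49…
Final settlement = outstanding balance + penalty = €499,221.1161… + €33,665.49… = €532,886.60

€532,886.60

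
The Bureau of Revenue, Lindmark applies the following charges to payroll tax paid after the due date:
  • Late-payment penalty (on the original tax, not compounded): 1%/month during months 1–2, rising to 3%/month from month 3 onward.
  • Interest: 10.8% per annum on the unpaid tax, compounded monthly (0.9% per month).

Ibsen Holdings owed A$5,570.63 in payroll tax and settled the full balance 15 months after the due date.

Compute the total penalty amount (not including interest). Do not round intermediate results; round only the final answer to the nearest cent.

Penalty, months 1–2: 2 × 1% × A$5,570.63 = A$111.41…
Penalty, months 3–15: 13 × 3% × A$5,570.63 = A$2,172.55…
Total penalty = A$111.41… + A$2,172.55… = A$2,283.96

A$2,283.96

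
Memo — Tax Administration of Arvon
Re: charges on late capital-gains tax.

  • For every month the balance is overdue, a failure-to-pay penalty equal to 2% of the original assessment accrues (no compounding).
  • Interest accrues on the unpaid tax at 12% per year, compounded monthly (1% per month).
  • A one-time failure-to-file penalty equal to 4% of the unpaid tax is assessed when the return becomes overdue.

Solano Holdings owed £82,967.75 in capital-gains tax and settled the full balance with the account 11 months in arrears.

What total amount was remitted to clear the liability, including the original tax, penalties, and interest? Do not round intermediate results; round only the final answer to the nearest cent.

£114,136.11

Failure-to-file penalty: 4% × £82,967.75 = £3,318.71
Failure-to-pay penalty = 2% × £82,967.75 × 11 mo = £18,252.91…
Interest: £82,967.75 × ((1 + 0.01)^11 − 1) = £82,967.75 × 0.1156683… = £9,596.7425…
Total = £82,967.75 + £21,571.6150 + £9,596.7425… = £114,136.11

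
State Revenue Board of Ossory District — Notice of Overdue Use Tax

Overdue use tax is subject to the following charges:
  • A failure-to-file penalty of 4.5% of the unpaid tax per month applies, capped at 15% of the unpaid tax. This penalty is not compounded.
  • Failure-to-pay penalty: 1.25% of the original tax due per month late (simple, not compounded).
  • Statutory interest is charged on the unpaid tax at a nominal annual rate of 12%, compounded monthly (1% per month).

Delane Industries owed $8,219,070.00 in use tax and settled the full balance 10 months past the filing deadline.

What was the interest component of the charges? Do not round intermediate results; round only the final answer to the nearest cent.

$859,896.57

Interest: $8,219,070.00 × ((1 + 0.01)^10 − 1) = $8,219,070.00 × 0.1046221… = $859,896.5723…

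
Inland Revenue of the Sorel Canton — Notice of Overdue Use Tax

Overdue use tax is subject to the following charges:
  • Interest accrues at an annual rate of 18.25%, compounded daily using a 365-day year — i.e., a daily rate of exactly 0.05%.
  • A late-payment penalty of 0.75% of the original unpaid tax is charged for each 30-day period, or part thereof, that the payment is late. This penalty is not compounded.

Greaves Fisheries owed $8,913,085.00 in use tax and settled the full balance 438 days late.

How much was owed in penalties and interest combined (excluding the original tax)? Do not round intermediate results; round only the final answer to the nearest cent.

Penalty periods: ⌈438/30⌉ = 15; penalty = 15 × 0.75% × $8,913,085.00 = $1,002,722.06…
Interest: $8,913,085.00 × ((1 + 0.0005)^438 − 1) = $8,913,085.00 × 0.24476315… = $2,181,594.7318…
Penalties + interest = $1,002,722.0625 + $2,181,594.7318… = $3,184,316.79

$3,184,316.79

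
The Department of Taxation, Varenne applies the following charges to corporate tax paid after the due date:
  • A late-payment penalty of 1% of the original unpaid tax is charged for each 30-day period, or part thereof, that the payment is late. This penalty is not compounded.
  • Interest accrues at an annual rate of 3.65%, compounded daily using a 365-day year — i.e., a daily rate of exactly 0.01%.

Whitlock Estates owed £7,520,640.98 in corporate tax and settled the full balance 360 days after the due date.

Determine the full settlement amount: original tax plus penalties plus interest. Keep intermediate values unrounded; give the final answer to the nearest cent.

Penalty periods: ⌈360/30⌉ = 12; penalty = 12 × 1% × £7,520,640.98 = £902,476.92…
Interest: £7,520,640.98 × ((1 + 0.0001)^360 − 1) = £7,520,640.98 × 0.03665398… = £275,661.4289…
Total = £7,520,640.98 + £902,476.9176 + £275,661.4289… = £8,698,779.33

£8,698,779.33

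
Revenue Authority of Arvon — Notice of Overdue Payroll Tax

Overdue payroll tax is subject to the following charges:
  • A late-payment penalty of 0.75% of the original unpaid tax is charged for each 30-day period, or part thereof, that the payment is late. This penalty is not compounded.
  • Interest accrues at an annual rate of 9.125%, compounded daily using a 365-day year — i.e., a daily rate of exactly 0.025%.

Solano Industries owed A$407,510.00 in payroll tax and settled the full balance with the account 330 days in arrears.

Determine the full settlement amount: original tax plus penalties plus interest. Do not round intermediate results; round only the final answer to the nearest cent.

A$476,170.33

Penalty periods: ⌈330/30⌉ = 11; penalty = 11 × 0.75% × A$407,510.00 = A$33,619.58…
Interest: A$407,510.00 × ((1 + 0.00025)^330 − 1) = A$407,510.00 × 0.08598748… = A$35,040.7563…
Total = A$407,510.00 + A$33,619.5750 + A$35,040.7563… = A$476,170.33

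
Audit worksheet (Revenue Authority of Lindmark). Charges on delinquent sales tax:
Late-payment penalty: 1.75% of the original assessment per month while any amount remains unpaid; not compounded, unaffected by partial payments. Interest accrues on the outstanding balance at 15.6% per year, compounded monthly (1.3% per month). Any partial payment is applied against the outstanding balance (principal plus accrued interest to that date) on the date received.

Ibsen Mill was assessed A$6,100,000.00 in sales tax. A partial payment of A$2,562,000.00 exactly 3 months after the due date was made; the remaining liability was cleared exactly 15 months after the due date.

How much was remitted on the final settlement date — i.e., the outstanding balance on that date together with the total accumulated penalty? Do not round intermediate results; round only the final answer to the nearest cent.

Balance at month 3: A$6,100,000.0000 × (1 + 0.013)^3 = A$6,341,006.1017
After A$2,562,000.00 payment: A$6,341,006.1017 − A$2,562,000.00 = A$3,779,006.1017
Balance at month 15: A$3,779,006.1017 × (1 + 0.013)^12 = A$4,412,563.1872…
Penalty: 15 × 1.75% × A$6,100,000.00 = A$1,601,250.00
Final settlement = outstanding balance + penalty = A$4,412,563.1872… + A$1,601,250.00 = A$6,013,813.19

A$6,013,813.19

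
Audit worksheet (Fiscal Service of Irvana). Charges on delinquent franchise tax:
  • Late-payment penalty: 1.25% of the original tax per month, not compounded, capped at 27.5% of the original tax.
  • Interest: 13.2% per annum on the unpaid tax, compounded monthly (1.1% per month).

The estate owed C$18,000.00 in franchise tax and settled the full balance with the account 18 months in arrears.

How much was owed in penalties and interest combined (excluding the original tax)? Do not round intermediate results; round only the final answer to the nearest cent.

Penalty: 18 × 1.25% × C$18,000.00 = C$4,050.00 (below the 27.5% cap of C$4,950.00)
Interest: C$18,000.00 × ((1 + 0.011)^18 − 1) = C$18,000.00 × 0.2176453… = C$3,917.6156…
Penalties + interest = C$4,050.0000 + C$3,917.6156… = C$7,967.62

C$7,967.62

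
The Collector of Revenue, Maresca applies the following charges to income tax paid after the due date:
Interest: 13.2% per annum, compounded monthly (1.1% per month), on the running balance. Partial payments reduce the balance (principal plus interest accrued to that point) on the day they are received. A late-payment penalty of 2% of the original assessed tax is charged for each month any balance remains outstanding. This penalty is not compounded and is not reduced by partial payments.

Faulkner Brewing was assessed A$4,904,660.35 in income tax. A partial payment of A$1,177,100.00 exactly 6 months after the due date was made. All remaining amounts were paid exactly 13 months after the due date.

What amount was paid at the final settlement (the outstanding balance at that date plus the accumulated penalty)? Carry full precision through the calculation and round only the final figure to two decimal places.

Balance at month 6: A$4,904,660.3500 × (1 + 0.011)^6 = A$5,237,401.5356…
After A$1,177,100.00 payment: A$5,237,401.5356… − A$1,177,100.00 = A$4,060,301.5356…
Balance at month 13: A$4,060,301.5356… × (1 + 0.011)^7 = A$4,383,453.2236…
Penalty: 13 × 2% × A$4,904,660.35 = A$1,275,211.69…
Final settlement = outstanding balance + penalty = A$4,383,453.2236… + A$1,275,211.69… = A$5,658,664.91

A$5,658,664.91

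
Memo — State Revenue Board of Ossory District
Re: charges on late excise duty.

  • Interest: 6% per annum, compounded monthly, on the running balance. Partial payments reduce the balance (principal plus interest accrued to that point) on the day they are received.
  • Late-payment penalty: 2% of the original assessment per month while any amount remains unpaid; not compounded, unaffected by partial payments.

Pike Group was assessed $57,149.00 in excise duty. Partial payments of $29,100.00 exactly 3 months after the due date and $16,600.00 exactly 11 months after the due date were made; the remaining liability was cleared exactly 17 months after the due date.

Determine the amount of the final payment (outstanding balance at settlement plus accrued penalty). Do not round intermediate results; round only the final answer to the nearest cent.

Monthly rate = 6% ÷ 12 = 0.5%
Balance at month 3: $57,149.0000 × (1 + 0.005)^3 = $58,010.5283…
After $29,100.00 payment: $58,010.5283… − $29,100.00 = $28,910.5283…
Balance at month 11: $28,910.5283… × (1 + 0.005)^8 = $30,087.3905…
After $16,600.00 payment: $30,087.3905… − $16,600.00 = $13,487.3905…
Balance at month 17: $13,487.3905… × (1 + 0.005)^6 = $13,897.1038…
Penalty: 17 × 2% × $57,149.00 = $19,430.66
Final settlement = outstanding balance + penalty = $13,897.1038… + $19,430.66 = $33,327.76

$33,327.76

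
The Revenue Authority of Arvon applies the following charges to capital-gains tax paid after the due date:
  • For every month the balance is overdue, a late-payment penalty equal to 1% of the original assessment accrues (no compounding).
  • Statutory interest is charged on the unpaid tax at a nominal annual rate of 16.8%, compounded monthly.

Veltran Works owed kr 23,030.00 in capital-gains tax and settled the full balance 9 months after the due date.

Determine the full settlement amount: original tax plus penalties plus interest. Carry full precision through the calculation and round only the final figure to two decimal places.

kr 28,172.40

Late-payment penalty: 9 × 1% × kr 23,030.00 = kr 2,072.70
Interest (16.8%/yr ÷ 12 = 1.4%/month): kr 23,030.00 × ((1 + 0.014)^9 − 1) = kr 3,069.7011…
Total = kr 23,030.00 + kr 2,072.7000 + kr 3,069.7011… = kr 28,172.40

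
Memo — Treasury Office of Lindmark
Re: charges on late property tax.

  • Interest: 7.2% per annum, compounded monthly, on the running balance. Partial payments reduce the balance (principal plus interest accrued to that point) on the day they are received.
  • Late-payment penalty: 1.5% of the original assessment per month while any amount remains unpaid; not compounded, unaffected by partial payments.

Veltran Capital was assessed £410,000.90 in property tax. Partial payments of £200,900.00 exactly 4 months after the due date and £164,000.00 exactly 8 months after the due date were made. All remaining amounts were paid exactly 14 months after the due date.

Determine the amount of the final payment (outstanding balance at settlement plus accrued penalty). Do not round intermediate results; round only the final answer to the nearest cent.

Monthly rate = 7.2% ÷ 12 = 0.6%
Balance at month 4: £410,000.9000 × (1 + 0.006)^4 = £419,929.8366…
After £200,900.00 payment: £419,929.8366… − £200,900.00 = £219,029.8366…
Balance at month 8: £219,029.8366… × (1 + 0.006)^4 = £224,334.0526…
After £164,000.00 payment: £224,334.0526… − £164,000.00 = £60,334.0526…
Balance at month 14: £60,334.0526… × (1 + 0.006)^6 = £62,538.9207…
Penalty: 14 × 1.5% × £410,000.90 = £86,100.19…
Final settlement = outstanding balance + penalty = £62,538.9207… + £86,100.19… = £148,639.11

£148,639.11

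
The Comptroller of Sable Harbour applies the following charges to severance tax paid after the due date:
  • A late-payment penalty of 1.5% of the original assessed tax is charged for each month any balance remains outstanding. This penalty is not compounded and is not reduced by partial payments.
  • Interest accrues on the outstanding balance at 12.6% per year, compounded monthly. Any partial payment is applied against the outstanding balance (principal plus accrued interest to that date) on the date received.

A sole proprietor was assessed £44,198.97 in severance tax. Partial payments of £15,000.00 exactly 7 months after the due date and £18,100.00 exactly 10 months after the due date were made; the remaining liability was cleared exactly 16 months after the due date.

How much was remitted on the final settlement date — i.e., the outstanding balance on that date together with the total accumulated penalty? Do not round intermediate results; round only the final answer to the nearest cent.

£27,097.39

Monthly rate = 12.6% ÷ 12 = 1.05%
Balance at month 7: £44,198.9700 × (1 + 0.0105)^7 = £47,551.7357…
After £15,000.00 payment: £47,551.7357… − £15,000.00 = £32,551.7357…
Balance at month 10: £32,551.7357… × (1 + 0.0105)^3 = £33,587.9195…
After £18,100.00 payment: £33,587.9195… − £18,100.00 = £15,487.9195…
Balance at month 16: £15,487.9195… × (1 + 0.0105)^6 = £16,489.6330…
Penalty: 16 × 1.5% × £44,198.97 = £10,607.75…
Final settlement = outstanding balance + penalty = £16,489.6330… + £10,607.75… = £27,097.39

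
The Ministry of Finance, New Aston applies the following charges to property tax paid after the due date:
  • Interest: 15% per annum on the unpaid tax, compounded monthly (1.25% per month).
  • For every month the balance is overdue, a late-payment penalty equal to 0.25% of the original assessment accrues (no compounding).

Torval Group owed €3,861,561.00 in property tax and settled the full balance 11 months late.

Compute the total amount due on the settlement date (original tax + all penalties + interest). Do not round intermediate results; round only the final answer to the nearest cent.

€4,533,179.97

Late-payment penalty: 11 × 0.25% × €3,861,561.00 = €106,192.93…
Interest: €3,861,561.00 × ((1 + 0.0125)^11 − 1) = €3,861,561.00 × 0.1464242… = €565,426.0382…
Total = €3,861,561.00 + €106,192.9275 + €565,426.0382… = €4,533,179.97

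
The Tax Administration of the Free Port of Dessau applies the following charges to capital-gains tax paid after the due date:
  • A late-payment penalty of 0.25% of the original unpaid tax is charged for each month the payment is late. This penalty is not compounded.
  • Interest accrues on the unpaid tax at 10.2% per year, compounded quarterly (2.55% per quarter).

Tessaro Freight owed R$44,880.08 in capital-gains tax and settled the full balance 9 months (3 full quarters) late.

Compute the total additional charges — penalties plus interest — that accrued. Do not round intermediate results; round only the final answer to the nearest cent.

Late-payment penalty: 9 × 0.25% × R$44,880.08 = R$1,009.80…
Interest: R$44,880.08 × ((1 + 0.0255)^3 − 1) = R$44,880.08 × 0.0784673… = R$3,521.6201…
Penalties + interest = R$1,009.8018 + R$3,521.6201… = R$4,531.42

R$4,531.42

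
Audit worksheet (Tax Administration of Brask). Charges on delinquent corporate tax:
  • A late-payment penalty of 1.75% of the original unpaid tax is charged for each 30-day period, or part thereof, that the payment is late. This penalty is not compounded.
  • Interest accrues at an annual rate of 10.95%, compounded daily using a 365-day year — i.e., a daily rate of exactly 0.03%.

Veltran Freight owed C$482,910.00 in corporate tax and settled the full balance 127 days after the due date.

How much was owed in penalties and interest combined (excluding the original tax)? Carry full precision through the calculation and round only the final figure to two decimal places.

Penalty periods: ⌈127/30⌉ = 5; penalty = 5 × 1.75% × C$482,910.00 = C$42,254.63…
Interest: C$482,910.00 × ((1 + 0.0003)^127 − 1) = C$482,910.00 × 0.03882918… = C$18,750.9971…
Penalties + interest = C$42,254.6250 + C$18,750.9971… = C$61,005.62

C$61,005.62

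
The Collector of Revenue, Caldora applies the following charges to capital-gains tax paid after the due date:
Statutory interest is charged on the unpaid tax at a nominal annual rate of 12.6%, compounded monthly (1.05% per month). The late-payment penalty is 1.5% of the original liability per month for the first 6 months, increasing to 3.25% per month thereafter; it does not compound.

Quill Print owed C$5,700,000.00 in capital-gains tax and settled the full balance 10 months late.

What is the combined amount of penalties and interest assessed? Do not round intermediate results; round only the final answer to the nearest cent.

Penalty, months 1–6: 6 × 1.5% × C$5,700,000.00 = C$513,000.00
Penalty, months 7–10: 4 × 3.25% × C$5,700,000.00 = C$741,000.00
Interest: C$5,700,000.00 × ((1 + 0.0105)^10 − 1) = C$5,700,000.00 × 0.1101028… = C$627,585.6750…
Penalties + interest = C$1,254,000.0000 + C$627,585.6750… = C$1,881,585.68

C$1,881,585.68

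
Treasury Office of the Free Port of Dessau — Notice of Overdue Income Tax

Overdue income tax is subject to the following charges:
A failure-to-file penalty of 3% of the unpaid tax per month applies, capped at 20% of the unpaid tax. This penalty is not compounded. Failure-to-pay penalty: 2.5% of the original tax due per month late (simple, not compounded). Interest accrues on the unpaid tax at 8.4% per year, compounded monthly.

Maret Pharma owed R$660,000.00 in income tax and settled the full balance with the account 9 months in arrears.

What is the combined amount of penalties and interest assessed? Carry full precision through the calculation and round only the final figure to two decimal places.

R$323,263.46

Failure-to-file: 9 × 3% × R$660,000.00 = R$178,200.00, capped at 20% × R$660,000.00 = R$132,000.00
Failure-to-pay penalty: 9 × 2.5% × R$660,000.00 = R$148,500.00
Interest (8.4%/yr ÷ 12 = 0.7%/month): R$660,000.00 × ((1 + 0.007)^9 − 1) = R$42,763.4570…
Penalties + interest = R$280,500.0000 + R$42,763.4570… = R$323,263.46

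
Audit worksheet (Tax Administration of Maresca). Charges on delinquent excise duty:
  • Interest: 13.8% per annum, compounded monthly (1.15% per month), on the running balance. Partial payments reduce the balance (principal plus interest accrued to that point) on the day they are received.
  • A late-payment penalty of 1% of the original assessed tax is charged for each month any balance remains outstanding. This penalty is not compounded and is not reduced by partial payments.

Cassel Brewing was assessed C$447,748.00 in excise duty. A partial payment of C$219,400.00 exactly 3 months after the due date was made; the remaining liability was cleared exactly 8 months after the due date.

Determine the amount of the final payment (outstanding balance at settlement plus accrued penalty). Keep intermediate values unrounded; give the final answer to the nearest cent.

C$294,148.34

Balance at month 3: C$447,748.0000 × (1 + 0.0115)^3 = C$463,373.6310…
After C$219,400.00 payment: C$463,373.6310… − C$219,400.00 = C$243,973.6310…
Balance at month 8: C$243,973.6310… × (1 + 0.0115)^5 = C$258,328.5018…
Penalty: 8 × 1% × C$447,748.00 = C$35,819.84
Final settlement = outstanding balance + penalty = C$258,328.5018… + C$35,819.84 = C$294,148.34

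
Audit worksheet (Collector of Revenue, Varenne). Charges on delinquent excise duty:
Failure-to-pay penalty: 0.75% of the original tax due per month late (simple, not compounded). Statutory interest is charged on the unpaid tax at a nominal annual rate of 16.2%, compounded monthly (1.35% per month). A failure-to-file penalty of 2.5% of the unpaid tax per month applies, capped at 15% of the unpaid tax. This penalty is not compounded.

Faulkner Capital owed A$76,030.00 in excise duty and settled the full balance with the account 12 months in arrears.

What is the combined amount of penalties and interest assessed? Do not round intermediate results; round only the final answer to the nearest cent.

Failure-to-file: 12 × 2.5% × A$76,030.00 = A$22,809.00, capped at 15% × A$76,030.00 = A$11,404.50
Failure-to-pay penalty = 0.75% × A$76,030.00 × 12 mo = A$6,842.70
Interest: A$76,030.00 × ((1 + 0.0135)^12 − 1) = A$76,030.00 × 0.1745866… = A$13,273.8180…
Penalties + interest = A$18,247.2000 + A$13,273.8180… = A$31,521.02

A$31,521.02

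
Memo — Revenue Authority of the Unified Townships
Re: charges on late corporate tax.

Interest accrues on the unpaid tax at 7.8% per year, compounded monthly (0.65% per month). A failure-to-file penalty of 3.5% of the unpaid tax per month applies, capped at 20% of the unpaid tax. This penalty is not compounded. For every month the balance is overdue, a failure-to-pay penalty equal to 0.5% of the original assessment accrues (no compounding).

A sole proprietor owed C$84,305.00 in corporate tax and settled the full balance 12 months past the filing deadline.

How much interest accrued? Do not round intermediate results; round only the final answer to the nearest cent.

C$6,816.04

Interest: C$84,305.00 × ((1 + 0.0065)^12 − 1) = C$84,305.00 × 0.0808498… = C$6,816.0433…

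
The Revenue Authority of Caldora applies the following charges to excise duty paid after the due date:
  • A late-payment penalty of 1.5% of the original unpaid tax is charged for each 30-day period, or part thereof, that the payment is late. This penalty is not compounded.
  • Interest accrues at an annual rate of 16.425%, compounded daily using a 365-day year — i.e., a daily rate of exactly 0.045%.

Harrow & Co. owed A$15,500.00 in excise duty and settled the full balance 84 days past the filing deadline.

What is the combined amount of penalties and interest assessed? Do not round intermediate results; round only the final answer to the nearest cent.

A$1,294.48

Penalty periods: ⌈84/30⌉ = 3; penalty = 3 × 1.5% × A$15,500.00 = A$697.50
Interest: A$15,500.00 × ((1 + 0.00045)^84 − 1) = A$15,500.00 × 0.03851468… = A$596.9775…
Penalties + interest = A$697.5000 + A$596.9775… = A$1,294.48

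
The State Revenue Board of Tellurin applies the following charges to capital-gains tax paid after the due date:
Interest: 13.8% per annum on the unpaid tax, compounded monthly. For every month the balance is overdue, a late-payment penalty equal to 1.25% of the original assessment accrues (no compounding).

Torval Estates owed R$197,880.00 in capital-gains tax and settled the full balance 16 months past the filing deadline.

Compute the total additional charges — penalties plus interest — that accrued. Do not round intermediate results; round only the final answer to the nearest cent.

Late-payment penalty: 16 × 1.25% × R$197,880.00 = R$39,576.00
Interest (13.8%/yr ÷ 12 = 1.15%/month): R$197,880.00 × ((1 + 0.0115)^16 − 1) = R$39,725.2845…
Penalties + interest = R$39,576.0000 + R$39,725.2845… = R$79,301.28

R$79,301.28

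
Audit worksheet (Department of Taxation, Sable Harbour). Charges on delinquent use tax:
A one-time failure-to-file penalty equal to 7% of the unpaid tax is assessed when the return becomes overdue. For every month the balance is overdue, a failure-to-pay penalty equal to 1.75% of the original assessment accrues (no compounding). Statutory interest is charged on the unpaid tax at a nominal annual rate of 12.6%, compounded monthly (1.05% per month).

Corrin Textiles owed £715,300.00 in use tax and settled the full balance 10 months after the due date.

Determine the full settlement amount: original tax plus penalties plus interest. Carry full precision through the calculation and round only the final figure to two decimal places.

£969,305.00

Failure-to-file penalty: 7% × £715,300.00 = £50,071.00
Failure-to-pay penalty = 1.75% × £715,300.00 × 10 mo = £125,177.50
Interest: £715,300.00 × ((1 + 0.0105)^10 − 1) = £715,300.00 × 0.1101028… = £78,756.4971…
Total = £715,300.00 + £175,248.5000 + £78,756.4971… = £969,305.00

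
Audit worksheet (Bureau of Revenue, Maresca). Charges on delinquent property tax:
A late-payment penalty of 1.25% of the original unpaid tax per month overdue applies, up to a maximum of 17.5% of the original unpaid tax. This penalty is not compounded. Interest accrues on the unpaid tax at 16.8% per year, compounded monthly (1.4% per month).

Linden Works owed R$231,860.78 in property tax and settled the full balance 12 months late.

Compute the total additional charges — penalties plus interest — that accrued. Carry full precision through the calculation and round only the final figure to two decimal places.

Penalty: 12 × 1.25% × R$231,860.78 = R$34,779.12… (below the 17.5% cap of R$40,575.64…)
Interest: R$231,860.78 × ((1 + 0.014)^12 − 1) = R$231,860.78 × 0.1815591… = R$42,096.4412…
Penalties + interest = R$34,779.1170 + R$42,096.4412… = R$76,875.56

R$76,875.56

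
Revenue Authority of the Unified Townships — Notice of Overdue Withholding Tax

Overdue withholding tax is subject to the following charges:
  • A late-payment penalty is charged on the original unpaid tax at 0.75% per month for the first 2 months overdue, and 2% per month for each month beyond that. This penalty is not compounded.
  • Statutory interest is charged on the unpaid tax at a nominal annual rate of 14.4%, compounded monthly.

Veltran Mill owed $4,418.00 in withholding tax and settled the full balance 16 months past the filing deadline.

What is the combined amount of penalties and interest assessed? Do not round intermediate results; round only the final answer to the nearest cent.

$2,232.36

Penalty, months 1–2: 2 × 0.75% × $4,418.00 = $66.27
Penalty, months 3–16: 14 × 2% × $4,418.00 = $1,237.04
Interest (14.4%/yr ÷ 12 = 1.2%/month): $4,418.00 × ((1 + 0.012)^16 − 1) = $929.0459…
Penalties + interest = $1,303.3100 + $929.0459… = $2,232.36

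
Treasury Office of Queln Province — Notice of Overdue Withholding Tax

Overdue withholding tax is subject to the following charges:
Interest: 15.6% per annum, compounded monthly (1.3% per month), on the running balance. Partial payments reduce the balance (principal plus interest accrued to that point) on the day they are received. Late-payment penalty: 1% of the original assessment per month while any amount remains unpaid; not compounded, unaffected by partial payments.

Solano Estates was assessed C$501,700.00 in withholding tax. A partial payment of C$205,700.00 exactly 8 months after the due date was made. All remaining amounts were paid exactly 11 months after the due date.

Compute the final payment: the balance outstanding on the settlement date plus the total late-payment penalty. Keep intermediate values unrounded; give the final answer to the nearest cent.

Balance at month 8: C$501,700.0000 × (1 + 0.013)^8 = C$556,313.5831…
After C$205,700.00 payment: C$556,313.5831… − C$205,700.00 = C$350,613.5831…
Balance at month 11: C$350,613.5831… × (1 + 0.013)^3 = C$364,466.0442…
Penalty: 11 × 1% × C$501,700.00 = C$55,187.00
Final settlement = outstanding balance + penalty = C$364,466.0442… + C$55,187.00 = C$419,653.04

C$419,653.04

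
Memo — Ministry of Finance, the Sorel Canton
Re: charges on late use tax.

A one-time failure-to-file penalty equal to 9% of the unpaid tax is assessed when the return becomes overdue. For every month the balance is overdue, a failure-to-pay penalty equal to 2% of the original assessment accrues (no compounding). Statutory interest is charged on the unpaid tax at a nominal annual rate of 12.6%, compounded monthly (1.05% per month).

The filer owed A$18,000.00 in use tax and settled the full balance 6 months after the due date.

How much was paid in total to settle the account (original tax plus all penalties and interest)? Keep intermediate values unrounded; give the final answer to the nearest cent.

Failure-to-file penalty: 9% × A$18,000.00 = A$1,620.00
Failure-to-pay penalty = 2% × A$18,000.00 × 6 mo = A$2,160.00
Interest: A$18,000.00 × ((1 + 0.0105)^6 − 1) = A$18,000.00 × 0.0646771… = A$1,164.1875…
Total = A$18,000.00 + A$3,780.0000 + A$1,164.1875… = A$22,944.19

A$22,944.19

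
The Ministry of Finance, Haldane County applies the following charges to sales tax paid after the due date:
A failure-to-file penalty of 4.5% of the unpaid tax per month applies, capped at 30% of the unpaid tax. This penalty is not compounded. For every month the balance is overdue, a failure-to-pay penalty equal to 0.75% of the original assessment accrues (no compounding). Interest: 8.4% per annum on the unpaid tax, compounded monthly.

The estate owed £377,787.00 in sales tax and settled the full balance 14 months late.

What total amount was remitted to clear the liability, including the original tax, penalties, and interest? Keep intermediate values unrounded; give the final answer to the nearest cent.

£569,546.50

Failure-to-file: 14 × 4.5% × £377,787.00 = £238,005.81, capped at 30% × £377,787.00 = £113,336.10
Failure-to-pay penalty = 0.75% × £377,787.00 × 14 mo = £39,667.64…
Interest (8.4%/yr ÷ 12 = 0.7%/month): £377,787.00 × ((1 + 0.007)^14 − 1) = £38,755.7665…
Total = £377,787.00 + £153,003.7350 + £38,755.7665… = £569,546.50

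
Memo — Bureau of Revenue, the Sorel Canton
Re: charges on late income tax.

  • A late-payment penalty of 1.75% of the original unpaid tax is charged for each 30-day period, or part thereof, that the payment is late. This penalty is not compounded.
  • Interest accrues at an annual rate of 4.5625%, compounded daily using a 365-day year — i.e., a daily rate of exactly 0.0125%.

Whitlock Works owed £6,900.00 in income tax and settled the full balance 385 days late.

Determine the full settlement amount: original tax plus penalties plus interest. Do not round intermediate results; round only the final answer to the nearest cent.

£8,809.91

Penalty periods: ⌈385/30⌉ = 13; penalty = 13 × 1.75% × £6,900.00 = £1,569.75
Interest: £6,900.00 × ((1 + 0.000125)^385 − 1) = £6,900.00 × 0.04929865… = £340.1607…
Total = £6,900.00 + £1,569.7500 + £340.1607… = £8,809.91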